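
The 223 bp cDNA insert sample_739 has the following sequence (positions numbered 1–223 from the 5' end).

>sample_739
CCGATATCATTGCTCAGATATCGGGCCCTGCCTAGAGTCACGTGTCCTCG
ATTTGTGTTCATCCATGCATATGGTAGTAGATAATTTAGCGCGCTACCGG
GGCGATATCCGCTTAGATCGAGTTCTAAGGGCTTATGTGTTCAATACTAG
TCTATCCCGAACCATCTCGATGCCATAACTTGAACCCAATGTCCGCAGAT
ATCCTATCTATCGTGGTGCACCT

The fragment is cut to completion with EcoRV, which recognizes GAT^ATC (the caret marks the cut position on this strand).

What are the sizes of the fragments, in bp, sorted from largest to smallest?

EcoRV sites (GATATC) start at positions 3, 17, 104, 198.
EcoRV cuts after base 3 of each site, so after positions 5, 19, 106, 200.
Linear molecule, 4 cuts → 5 fragments:
  1–5 → 5 bp
  6–19 → 14 bp
  20–106 → 87 bp
  107–200 → 94 bp
  201–223 → 23 bp
Sorted largest to smallest: 94, 87, 23, 14, 5 bp.

94, 87, 23, 14, 5 bp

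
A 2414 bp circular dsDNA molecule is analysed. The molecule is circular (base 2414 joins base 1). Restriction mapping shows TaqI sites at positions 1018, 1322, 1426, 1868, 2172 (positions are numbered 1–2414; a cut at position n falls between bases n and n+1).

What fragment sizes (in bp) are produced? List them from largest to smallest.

Circular molecule, 5 cuts → 5 fragments:
  1322 − 1018 = 304 bp
  1426 − 1322 = 104 bp
  1868 − 1426 = 442 bp
  2172 − 1868 = 304 bp
  wrap: 2414 − 2172 + 1018 = 1260 bp
Sorted largest to smallest: 1260, 442, 304, 304, 104 bp.

1260, 442, 304, 304, 104 bp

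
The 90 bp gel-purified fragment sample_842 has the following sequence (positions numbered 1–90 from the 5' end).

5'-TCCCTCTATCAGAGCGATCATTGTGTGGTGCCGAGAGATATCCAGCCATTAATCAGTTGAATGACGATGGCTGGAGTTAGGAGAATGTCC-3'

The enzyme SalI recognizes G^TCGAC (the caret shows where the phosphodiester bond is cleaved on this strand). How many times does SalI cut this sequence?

No occurrence of GTCGAC is present in the sequence.
SalI does not cut: 0 sites.

0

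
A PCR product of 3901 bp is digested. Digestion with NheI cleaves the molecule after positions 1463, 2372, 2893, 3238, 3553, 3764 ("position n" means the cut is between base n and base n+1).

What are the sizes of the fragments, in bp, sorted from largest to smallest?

Linear molecule, 6 cuts → 7 fragments:
  1463 − 0 = 1463 bp
  2372 − 1463 = 909 bp
  2893 − 2372 = 521 bp
  3238 − 2893 = 345 bp
  3553 − 3238 = 315 bp
  3764 − 3553 = 211 bp
  3901 − 3764 = 137 bp
Sorted largest to smallest: 1463, 909, 521, 345, 315, 211, 137 bp.

1463, 909, 521, 345, 315, 211, 137 bp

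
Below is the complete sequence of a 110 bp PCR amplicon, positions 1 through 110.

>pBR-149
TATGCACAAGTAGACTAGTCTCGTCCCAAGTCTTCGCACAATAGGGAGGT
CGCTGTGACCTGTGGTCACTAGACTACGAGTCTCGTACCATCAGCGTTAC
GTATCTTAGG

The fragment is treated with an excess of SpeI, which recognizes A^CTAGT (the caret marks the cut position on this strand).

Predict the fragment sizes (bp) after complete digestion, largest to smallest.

The SpeI site (ACTAGT) starts at position 14.
SpeI cuts after the first base of each site, so after position 14.
Linear molecule, 1 cut → 2 fragments:
  1–14 → 14 bp
  15–110 → 96 bp
Sorted largest to smallest: 96, 14 bp.

96, 14 bp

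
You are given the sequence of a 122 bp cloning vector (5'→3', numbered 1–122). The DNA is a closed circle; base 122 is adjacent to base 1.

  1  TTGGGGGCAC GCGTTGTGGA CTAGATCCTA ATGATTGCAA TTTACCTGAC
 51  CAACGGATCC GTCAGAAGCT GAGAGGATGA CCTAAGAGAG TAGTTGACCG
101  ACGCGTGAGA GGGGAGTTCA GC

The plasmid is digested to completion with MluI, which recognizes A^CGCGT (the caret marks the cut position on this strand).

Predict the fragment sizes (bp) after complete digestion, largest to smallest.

92, 30 bp

MluI sites (ACGCGT) start at positions 9, 101.
MluI cuts after the first base of each site, so after positions 9, 101.
Circular molecule, 2 cuts → 2 fragments:
  10–101 → 92 bp
  102–122 then 1–9 → 21 + 9 = 30 bp
Sorted largest to smallest: 92, 30 bp.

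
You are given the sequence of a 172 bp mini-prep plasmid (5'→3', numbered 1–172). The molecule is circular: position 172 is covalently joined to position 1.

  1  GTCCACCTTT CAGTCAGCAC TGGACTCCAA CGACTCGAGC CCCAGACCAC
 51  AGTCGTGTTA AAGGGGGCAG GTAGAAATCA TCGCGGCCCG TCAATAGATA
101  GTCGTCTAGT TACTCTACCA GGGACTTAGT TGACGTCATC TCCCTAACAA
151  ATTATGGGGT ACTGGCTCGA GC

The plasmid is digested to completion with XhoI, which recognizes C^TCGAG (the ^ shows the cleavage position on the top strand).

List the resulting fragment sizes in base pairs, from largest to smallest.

132, 40 bp

XhoI sites (CTCGAG) start at positions 34, 166.
XhoI cuts after the first base of each site, so after positions 34, 166.
Circular molecule, 2 cuts → 2 fragments:
  35–166 → 132 bp
  167–172 then 1–34 → 6 + 34 = 40 bp
Sorted largest to smallest: 132, 40 bp.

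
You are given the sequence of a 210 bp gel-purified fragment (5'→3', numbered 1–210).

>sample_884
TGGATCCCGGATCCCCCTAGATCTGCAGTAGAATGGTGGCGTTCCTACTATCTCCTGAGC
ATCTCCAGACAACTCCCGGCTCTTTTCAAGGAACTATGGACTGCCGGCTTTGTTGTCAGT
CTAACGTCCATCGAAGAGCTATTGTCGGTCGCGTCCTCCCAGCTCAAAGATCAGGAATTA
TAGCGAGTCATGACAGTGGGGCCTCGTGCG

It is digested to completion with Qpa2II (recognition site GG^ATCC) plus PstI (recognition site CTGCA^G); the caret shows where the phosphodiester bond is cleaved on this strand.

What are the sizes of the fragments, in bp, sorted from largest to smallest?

Qpa2II sites (GGATCC) start at positions 2, 9.
Qpa2II cuts after base 2 of each site, so after positions 3, 10.
The PstI site (CTGCAG) starts at position 23.
PstI cuts after base 5 of each site (before the last base), so after position 27.
Combined cut positions: 3, 10, 27.
Linear molecule, 3 cuts → 4 fragments:
  1–3 → 3 bp
  4–10 → 7 bp
  11–27 → 17 bp
  28–210 → 183 bp
Sorted largest to smallest: 183, 17, 7, 3 bp.

183, 17, 7, 3 bp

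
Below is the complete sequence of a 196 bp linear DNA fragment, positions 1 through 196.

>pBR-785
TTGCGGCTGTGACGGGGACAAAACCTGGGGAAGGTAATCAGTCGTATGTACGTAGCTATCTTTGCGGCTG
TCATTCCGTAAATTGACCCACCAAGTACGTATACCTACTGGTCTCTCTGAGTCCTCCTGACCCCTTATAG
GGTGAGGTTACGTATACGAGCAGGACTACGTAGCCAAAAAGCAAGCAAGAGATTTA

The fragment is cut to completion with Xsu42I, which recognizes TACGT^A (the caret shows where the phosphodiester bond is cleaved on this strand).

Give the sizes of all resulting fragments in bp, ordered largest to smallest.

53, 53, 47, 25, 18 bp

Xsu42I sites (TACGTA) start at positions 49, 96, 149, 167.
Xsu42I cuts after base 5 of each site (before the last base), so after positions 53, 100, 153, 171.
Linear molecule, 4 cuts → 5 fragments:
  1–53 → 53 bp
  54–100 → 47 bp
  101–153 → 53 bp
  154–171 → 18 bp
  172–196 → 25 bp
Sorted largest to smallest: 53, 53, 47, 25, 18 bp.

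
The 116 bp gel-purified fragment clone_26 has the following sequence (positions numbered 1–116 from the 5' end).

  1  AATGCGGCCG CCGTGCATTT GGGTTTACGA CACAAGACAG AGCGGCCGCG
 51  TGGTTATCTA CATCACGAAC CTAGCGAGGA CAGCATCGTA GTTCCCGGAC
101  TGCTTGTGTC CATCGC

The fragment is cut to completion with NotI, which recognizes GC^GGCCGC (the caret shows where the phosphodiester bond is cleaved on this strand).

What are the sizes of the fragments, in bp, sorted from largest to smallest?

NotI sites (GCGGCCGC) start at positions 4, 42.
NotI cuts after base 2 of each site, so after positions 5, 43.
Linear molecule, 2 cuts → 3 fragments:
  1–5 → 5 bp
  6–43 → 38 bp
  44–116 → 73 bp
Sorted largest to smallest: 73, 38, 5 bp.

73, 38, 5 bp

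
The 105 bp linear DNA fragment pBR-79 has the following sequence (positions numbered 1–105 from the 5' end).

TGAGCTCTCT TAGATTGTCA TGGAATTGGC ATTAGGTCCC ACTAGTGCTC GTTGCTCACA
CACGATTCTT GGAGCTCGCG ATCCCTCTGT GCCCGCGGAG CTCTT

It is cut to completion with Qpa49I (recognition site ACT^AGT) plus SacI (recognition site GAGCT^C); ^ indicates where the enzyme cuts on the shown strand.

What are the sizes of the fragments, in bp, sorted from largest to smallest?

The Qpa49I site (ACTAGT) starts at position 41.
Qpa49I cuts after base 3 of each site, so after position 43.
SacI sites (GAGCTC) start at positions 2, 72, 98.
SacI cuts after base 5 of each site (before the last base), so after positions 6, 76, 102.
Combined cut positions: 6, 43, 76, 102.
Linear molecule, 4 cuts → 5 fragments:
  1–6 → 6 bp
  7–43 → 37 bp
  44–76 → 33 bp
  77–102 → 26 bp
  103–105 → 3 bp
Sorted largest to smallest: 37, 33, 26, 6, 3 bp.

37, 33, 26, 6, 3 bp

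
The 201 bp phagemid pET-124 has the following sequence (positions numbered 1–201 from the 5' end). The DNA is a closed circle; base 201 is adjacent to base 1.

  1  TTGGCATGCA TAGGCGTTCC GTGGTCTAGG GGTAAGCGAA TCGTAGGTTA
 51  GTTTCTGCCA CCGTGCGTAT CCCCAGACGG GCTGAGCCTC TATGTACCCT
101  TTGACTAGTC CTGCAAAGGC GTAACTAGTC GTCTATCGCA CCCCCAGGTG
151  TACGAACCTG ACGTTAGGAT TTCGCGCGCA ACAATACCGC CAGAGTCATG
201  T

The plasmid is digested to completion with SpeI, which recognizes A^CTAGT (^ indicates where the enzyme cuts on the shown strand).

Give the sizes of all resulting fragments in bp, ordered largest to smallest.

SpeI sites (ACTAGT) start at positions 104, 124.
SpeI cuts after the first base of each site, so after positions 104, 124.
Circular molecule, 2 cuts → 2 fragments:
  105–124 → 20 bp
  125–201 then 1–104 → 77 + 104 = 181 bp
Sorted largest to smallest: 181, 20 bp.

181, 20 bp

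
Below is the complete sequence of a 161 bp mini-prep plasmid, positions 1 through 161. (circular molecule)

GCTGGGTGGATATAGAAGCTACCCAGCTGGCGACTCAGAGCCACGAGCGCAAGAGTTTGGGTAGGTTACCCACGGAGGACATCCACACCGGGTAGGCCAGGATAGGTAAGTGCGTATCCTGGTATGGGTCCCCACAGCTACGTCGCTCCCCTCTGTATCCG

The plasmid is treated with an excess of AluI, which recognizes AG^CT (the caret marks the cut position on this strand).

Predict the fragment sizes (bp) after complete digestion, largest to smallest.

111, 42, 8 bp

AluI sites (AGCT) start at positions 17, 25, 136.
AluI cuts after base 2 of each site, so after positions 18, 26, 137.
Circular molecule, 3 cuts → 3 fragments:
  19–26 → 8 bp
  27–137 → 111 bp
  138–161 then 1–18 → 24 + 18 = 42 bp
Sorted largest to smallest: 111, 42, 8 bp.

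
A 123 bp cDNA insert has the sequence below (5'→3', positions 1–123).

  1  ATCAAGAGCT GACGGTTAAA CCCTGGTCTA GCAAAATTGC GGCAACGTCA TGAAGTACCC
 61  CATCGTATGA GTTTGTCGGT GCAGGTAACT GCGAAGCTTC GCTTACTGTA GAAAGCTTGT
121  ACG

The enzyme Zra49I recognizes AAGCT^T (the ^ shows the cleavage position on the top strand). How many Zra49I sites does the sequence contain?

2

AAGCTT occurs starting at positions 94, 113.
Zra49I cuts at 2 sites.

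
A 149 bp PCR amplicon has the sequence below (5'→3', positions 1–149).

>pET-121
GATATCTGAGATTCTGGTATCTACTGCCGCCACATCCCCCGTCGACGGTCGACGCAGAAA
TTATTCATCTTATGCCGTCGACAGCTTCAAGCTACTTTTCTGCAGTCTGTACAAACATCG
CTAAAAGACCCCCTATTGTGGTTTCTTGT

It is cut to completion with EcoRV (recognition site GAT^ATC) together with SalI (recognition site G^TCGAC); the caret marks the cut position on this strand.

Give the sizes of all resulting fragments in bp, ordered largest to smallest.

The EcoRV site (GATATC) starts at position 1.
EcoRV cuts after base 3 of each site, so after position 3.
SalI sites (GTCGAC) start at positions 41, 48, 77.
SalI cuts after the first base of each site, so after positions 41, 48, 77.
Combined cut positions: 3, 41, 48, 77.
Linear molecule, 4 cuts → 5 fragments:
  1–3 → 3 bp
  4–41 → 38 bp
  42–48 → 7 bp
  49–77 → 29 bp
  78–149 → 72 bp
Sorted largest to smallest: 72, 38, 29, 7, 3 bp.

72, 38, 29, 7, 3 bp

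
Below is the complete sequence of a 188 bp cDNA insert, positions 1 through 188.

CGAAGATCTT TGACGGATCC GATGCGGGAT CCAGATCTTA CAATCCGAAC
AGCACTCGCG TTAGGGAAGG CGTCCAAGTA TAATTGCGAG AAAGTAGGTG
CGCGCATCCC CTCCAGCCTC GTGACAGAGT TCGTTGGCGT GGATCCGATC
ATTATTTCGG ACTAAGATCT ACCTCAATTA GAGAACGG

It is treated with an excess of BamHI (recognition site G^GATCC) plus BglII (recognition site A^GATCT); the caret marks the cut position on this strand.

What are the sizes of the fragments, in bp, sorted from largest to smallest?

BamHI sites (GGATCC) start at positions 15, 27, 141.
BamHI cuts after the first base of each site, so after positions 15, 27, 141.
BglII sites (AGATCT) start at positions 4, 33, 165.
BglII cuts after the first base of each site, so after positions 4, 33, 165.
Combined cut positions: 4, 15, 27, 33, 141, 165.
Linear molecule, 6 cuts → 7 fragments:
  1–4 → 4 bp
  5–15 → 11 bp
  16–27 → 12 bp
  28–33 → 6 bp
  34–141 → 108 bp
  142–165 → 24 bp
  166–188 → 23 bp
Sorted largest to smallest: 108, 24, 23, 12, 11, 6, 4 bp.

108, 24, 23, 12, 11, 6, 4 bp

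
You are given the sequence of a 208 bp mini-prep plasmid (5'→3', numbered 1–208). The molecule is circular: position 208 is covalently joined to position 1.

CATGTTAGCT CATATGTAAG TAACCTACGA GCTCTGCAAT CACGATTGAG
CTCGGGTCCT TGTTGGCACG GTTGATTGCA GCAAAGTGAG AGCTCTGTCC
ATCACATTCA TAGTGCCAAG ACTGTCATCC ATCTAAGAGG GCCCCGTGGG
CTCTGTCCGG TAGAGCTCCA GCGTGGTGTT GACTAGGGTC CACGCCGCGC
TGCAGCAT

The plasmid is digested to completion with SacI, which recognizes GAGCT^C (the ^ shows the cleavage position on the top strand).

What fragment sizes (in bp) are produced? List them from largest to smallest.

SacI sites (GAGCTC) start at positions 29, 48, 90, 163.
SacI cuts after base 5 of each site (before the last base), so after positions 33, 52, 94, 167.
Circular molecule, 4 cuts → 4 fragments:
  34–52 → 19 bp
  53–94 → 42 bp
  95–167 → 73 bp
  168–208 then 1–33 → 41 + 33 = 74 bp
Sorted largest to smallest: 74, 73, 42, 19 bp.

74, 73, 42, 19 bp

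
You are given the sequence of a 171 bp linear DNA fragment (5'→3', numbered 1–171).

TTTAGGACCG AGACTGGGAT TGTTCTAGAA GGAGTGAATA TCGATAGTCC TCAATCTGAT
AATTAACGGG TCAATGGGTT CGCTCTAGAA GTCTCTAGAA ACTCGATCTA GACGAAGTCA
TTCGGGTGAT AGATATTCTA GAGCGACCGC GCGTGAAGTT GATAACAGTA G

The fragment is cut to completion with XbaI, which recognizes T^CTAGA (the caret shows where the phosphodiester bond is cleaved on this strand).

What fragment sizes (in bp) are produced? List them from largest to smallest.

60, 34, 30, 24, 13, 10 bp

XbaI sites (TCTAGA) start at positions 24, 84, 94, 107, 137.
XbaI cuts after the first base of each site, so after positions 24, 84, 94, 107, 137.
Linear molecule, 5 cuts → 6 fragments:
  1–24 → 24 bp
  25–84 → 60 bp
  85–94 → 10 bp
  95–107 → 13 bp
  108–137 → 30 bp
  138–171 → 34 bp
Sorted largest to smallest: 60, 34, 30, 24, 13, 10 bp.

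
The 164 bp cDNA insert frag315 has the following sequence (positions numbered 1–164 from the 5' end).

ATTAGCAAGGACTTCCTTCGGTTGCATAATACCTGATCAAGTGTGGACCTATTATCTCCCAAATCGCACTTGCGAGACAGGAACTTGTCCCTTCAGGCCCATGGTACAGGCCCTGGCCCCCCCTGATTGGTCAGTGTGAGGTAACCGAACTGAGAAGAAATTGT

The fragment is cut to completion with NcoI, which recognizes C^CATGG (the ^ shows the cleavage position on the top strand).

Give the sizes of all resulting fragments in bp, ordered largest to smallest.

99, 65 bp

The NcoI site (CCATGG) starts at position 99.
NcoI cuts after the first base of each site, so after position 99.
Linear molecule, 1 cut → 2 fragments:
  1–99 → 99 bp
  100–164 → 65 bp
Sorted largest to smallest: 99, 65 bp.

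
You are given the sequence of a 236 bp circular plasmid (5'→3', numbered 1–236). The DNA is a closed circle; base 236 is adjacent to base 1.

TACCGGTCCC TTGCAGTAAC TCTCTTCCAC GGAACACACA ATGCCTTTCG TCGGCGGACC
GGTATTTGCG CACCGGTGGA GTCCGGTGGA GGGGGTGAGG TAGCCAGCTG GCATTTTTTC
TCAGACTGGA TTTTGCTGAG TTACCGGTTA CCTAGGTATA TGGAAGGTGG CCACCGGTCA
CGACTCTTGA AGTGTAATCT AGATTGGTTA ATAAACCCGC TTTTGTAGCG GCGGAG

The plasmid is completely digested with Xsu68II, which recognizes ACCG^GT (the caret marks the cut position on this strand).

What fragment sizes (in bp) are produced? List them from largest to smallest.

71, 65, 56, 30, 14 bp

Xsu68II sites (ACCGGT) start at positions 2, 58, 72, 143, 173.
Xsu68II cuts after base 4 of each site, so after positions 5, 61, 75, 146, 176.
Circular molecule, 5 cuts → 5 fragments:
  6–61 → 56 bp
  62–75 → 14 bp
  76–146 → 71 bp
  147–176 → 30 bp
  177–236 then 1–5 → 60 + 5 = 65 bp
Sorted largest to smallest: 71, 65, 56, 30, 14 bp.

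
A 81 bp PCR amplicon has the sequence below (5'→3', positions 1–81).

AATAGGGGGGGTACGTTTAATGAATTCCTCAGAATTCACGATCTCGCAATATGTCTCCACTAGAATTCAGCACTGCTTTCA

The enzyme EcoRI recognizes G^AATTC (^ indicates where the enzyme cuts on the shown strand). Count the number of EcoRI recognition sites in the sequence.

3

GAATTC occurs starting at positions 22, 32, 63.
EcoRI cuts at 3 sites.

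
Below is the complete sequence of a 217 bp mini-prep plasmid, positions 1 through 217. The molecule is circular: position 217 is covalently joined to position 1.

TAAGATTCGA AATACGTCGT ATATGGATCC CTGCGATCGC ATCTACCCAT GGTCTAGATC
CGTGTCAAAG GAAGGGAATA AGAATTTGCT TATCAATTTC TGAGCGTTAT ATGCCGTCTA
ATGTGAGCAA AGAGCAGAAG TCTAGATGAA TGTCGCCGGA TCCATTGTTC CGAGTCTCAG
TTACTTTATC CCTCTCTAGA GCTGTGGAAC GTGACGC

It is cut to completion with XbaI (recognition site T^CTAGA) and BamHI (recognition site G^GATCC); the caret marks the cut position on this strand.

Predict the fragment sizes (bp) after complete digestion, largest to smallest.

88, 47, 37, 28, 17 bp

XbaI sites (TCTAGA) start at positions 53, 141, 195.
XbaI cuts after the first base of each site, so after positions 53, 141, 195.
BamHI sites (GGATCC) start at positions 25, 158.
BamHI cuts after the first base of each site, so after positions 25, 158.
Combined cut positions: 25, 53, 141, 158, 195.
Circular molecule, 5 cuts → 5 fragments:
  26–53 → 28 bp
  54–141 → 88 bp
  142–158 → 17 bp
  159–195 → 37 bp
  196–217 then 1–25 → 22 + 25 = 47 bp
Sorted largest to smallest: 88, 47, 37, 28, 17 bp.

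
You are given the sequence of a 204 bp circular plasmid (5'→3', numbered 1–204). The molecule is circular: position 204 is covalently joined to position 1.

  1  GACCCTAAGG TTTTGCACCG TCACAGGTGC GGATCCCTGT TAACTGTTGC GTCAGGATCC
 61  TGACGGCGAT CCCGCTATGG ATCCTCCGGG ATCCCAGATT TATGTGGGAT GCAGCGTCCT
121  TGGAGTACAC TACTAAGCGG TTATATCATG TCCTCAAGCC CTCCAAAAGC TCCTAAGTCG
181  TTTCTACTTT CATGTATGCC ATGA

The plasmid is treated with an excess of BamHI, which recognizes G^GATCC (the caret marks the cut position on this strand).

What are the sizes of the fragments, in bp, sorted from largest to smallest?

BamHI sites (GGATCC) start at positions 31, 55, 79, 89.
BamHI cuts after the first base of each site, so after positions 31, 55, 79, 89.
Circular molecule, 4 cuts → 4 fragments:
  32–55 → 24 bp
  56–79 → 24 bp
  80–89 → 10 bp
  90–204 then 1–31 → 115 + 31 = 146 bp
Sorted largest to smallest: 146, 24, 24, 10 bp.

146, 24, 24, 10 bp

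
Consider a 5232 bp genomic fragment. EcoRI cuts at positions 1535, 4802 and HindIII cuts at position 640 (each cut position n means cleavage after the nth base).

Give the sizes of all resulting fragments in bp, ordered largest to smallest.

3267, 895, 640, 430 bp

Combined cut positions (sorted): 640, 1535, 4802.
Linear molecule, 3 cuts → 4 fragments:
  640 − 0 = 640 bp
  1535 − 640 = 895 bp
  4802 − 1535 = 3267 bp
  5232 − 4802 = 430 bp
Sorted largest to smallest: 3267, 895, 640, 430 bp.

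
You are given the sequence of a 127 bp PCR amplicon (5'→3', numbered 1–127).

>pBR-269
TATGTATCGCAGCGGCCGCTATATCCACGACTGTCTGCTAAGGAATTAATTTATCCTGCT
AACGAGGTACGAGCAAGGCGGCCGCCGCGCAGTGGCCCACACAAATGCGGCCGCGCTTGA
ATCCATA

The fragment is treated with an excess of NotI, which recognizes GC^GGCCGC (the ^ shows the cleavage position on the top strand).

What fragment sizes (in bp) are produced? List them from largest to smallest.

66, 29, 19, 13 bp

NotI sites (GCGGCCGC) start at positions 12, 78, 107.
NotI cuts after base 2 of each site, so after positions 13, 79, 108.
Linear molecule, 3 cuts → 4 fragments:
  1–13 → 13 bp
  14–79 → 66 bp
  80–108 → 29 bp
  109–127 → 19 bp
Sorted largest to smallest: 66, 29, 19, 13 bp.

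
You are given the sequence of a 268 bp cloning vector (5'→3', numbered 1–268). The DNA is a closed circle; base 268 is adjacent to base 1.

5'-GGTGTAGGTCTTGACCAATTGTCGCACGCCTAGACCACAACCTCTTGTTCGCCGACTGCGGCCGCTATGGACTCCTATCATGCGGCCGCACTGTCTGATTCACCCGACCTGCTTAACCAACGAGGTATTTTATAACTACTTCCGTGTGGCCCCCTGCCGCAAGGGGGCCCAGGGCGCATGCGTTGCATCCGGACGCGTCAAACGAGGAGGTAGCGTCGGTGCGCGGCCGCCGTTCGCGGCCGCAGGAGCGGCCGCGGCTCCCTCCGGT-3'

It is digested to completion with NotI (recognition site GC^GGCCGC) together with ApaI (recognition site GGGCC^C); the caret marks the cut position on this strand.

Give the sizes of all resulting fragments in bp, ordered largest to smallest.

NotI sites (GCGGCCGC) start at positions 58, 82, 223, 236, 248.
NotI cuts after base 2 of each site, so after positions 59, 83, 224, 237, 249.
The ApaI site (GGGCCC) starts at position 165.
ApaI cuts after base 5 of each site (before the last base), so after position 169.
Combined cut positions: 59, 83, 169, 224, 237, 249.
Circular molecule, 6 cuts → 6 fragments:
  60–83 → 24 bp
  84–169 → 86 bp
  170–224 → 55 bp
  225–237 → 13 bp
  238–249 → 12 bp
  250–268 then 1–59 → 19 + 59 = 78 bp
Sorted largest to smallest: 86, 78, 55, 24, 13, 12 bp.

86, 78, 55, 24, 13, 12 bp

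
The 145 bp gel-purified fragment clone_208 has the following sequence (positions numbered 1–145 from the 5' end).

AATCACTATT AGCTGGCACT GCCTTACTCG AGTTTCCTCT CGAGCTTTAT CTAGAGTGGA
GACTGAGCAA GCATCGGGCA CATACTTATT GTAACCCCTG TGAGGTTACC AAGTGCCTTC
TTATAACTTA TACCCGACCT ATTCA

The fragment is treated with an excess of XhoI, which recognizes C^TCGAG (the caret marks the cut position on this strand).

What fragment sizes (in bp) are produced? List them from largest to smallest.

106, 27, 12 bp

XhoI sites (CTCGAG) start at positions 27, 39.
XhoI cuts after the first base of each site, so after positions 27, 39.
Linear molecule, 2 cuts → 3 fragments:
  1–27 → 27 bp
  28–39 → 12 bp
  40–145 → 106 bp
Sorted largest to smallest: 106, 27, 12 bp.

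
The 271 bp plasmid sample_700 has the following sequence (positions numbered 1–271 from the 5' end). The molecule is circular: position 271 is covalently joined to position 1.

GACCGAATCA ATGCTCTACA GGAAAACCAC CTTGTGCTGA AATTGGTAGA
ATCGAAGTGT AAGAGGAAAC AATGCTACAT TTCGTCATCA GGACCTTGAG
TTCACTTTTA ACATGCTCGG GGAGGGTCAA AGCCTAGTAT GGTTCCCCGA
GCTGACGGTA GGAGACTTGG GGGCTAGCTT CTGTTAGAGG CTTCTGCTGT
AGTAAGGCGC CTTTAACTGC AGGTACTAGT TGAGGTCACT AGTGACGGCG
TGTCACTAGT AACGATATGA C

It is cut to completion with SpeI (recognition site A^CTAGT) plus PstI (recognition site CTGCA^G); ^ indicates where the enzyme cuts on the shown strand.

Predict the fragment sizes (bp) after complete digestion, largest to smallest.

SpeI sites (ACTAGT) start at positions 225, 238, 255.
SpeI cuts after the first base of each site, so after positions 225, 238, 255.
The PstI site (CTGCAG) starts at position 217.
PstI cuts after base 5 of each site (before the last base), so after position 221.
Combined cut positions: 221, 225, 238, 255.
Circular molecule, 4 cuts → 4 fragments:
  222–225 → 4 bp
  226–238 → 13 bp
  239–255 → 17 bp
  256–271 then 1–221 → 16 + 221 = 237 bp
Sorted largest to smallest: 237, 17, 13, 4 bp.

237, 17, 13, 4 bp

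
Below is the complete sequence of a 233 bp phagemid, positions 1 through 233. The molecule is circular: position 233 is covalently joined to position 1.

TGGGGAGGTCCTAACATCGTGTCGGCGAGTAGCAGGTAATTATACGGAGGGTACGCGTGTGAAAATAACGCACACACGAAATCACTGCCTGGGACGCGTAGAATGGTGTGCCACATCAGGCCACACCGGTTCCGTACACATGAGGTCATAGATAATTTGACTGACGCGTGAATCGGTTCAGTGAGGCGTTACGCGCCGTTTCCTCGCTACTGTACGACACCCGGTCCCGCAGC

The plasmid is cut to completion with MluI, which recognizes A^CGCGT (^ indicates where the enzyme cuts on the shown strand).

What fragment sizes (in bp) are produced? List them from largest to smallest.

122, 70, 41 bp

MluI sites (ACGCGT) start at positions 53, 94, 164.
MluI cuts after the first base of each site, so after positions 53, 94, 164.
Circular molecule, 3 cuts → 3 fragments:
  54–94 → 41 bp
  95–164 → 70 bp
  165–233 then 1–53 → 69 + 53 = 122 bp
Sorted largest to smallest: 122, 70, 41 bp.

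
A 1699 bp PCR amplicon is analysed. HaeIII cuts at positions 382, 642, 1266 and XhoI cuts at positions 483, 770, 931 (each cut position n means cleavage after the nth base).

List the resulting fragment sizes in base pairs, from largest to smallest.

Combined cut positions (sorted): 382, 483, 642, 770, 931, 1266.
Linear molecule, 6 cuts → 7 fragments:
  382 − 0 = 382 bp
  483 − 382 = 101 bp
  642 − 483 = 159 bp
  770 − 642 = 128 bp
  931 − 770 = 161 bp
  1266 − 931 = 335 bp
  1699 − 1266 = 433 bp
Sorted largest to smallest: 433, 382, 335, 161, 159, 128, 101 bp.

433, 382, 335, 161, 159, 128, 101 bp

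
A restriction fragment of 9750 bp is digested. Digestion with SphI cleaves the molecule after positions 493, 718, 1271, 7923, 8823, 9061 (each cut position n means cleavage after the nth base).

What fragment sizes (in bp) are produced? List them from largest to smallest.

Linear molecule, 6 cuts → 7 fragments:
  493 − 0 = 493 bp
  718 − 493 = 225 bp
  1271 − 718 = 553 bp
  7923 − 1271 = 6652 bp
  8823 − 7923 = 900 bp
  9061 − 8823 = 238 bp
  9750 − 9061 = 689 bp
Sorted largest to smallest: 6652, 900, 689, 553, 493, 238, 225 bp.

6652, 900, 689, 553, 493, 238, 225 bp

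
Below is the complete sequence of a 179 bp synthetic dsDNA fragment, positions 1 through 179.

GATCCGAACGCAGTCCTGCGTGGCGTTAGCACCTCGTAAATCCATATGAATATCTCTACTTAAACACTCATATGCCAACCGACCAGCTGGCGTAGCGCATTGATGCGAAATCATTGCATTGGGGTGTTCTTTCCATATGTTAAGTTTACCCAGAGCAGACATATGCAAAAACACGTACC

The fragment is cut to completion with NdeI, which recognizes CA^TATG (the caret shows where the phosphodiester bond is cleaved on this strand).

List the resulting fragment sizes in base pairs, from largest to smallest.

NdeI sites (CATATG) start at positions 43, 69, 134, 160.
NdeI cuts after base 2 of each site, so after positions 44, 70, 135, 161.
Linear molecule, 4 cuts → 5 fragments:
  1–44 → 44 bp
  45–70 → 26 bp
  71–135 → 65 bp
  136–161 → 26 bp
  162–179 → 18 bp
Sorted largest to smallest: 65, 44, 26, 26, 18 bp.

65, 44, 26, 26, 18 bp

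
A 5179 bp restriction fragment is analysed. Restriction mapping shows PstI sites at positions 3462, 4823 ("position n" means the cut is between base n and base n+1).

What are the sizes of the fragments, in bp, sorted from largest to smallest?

Linear molecule, 2 cuts → 3 fragments:
  3462 − 0 = 3462 bp
  4823 − 3462 = 1361 bp
  5179 − 4823 = 356 bp
Sorted largest to smallest: 3462, 1361, 356 bp.

3462, 1361, 356 bp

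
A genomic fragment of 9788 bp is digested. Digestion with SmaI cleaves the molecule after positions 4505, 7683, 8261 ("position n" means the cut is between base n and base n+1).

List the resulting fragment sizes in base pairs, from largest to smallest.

4505, 3178, 1527, 578 bp

Linear molecule, 3 cuts → 4 fragments:
  4505 − 0 = 4505 bp
  7683 − 4505 = 3178 bp
  8261 − 7683 = 578 bp
  9788 − 8261 = 1527 bp
Sorted largest to smallest: 4505, 3178, 1527, 578 bp.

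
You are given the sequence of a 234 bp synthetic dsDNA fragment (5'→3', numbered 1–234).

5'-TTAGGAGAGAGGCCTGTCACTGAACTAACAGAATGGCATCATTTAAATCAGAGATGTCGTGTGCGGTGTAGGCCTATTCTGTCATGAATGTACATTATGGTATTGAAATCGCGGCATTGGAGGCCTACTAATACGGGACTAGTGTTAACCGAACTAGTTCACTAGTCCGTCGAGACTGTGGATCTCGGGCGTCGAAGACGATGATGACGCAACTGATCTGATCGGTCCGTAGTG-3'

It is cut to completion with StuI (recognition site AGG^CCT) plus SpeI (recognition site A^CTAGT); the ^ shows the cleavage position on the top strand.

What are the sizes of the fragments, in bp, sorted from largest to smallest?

StuI sites (AGGCCT) start at positions 10, 70, 121.
StuI cuts after base 3 of each site, so after positions 12, 72, 123.
SpeI sites (ACTAGT) start at positions 138, 153, 161.
SpeI cuts after the first base of each site, so after positions 138, 153, 161.
Combined cut positions: 12, 72, 123, 138, 153, 161.
Linear molecule, 6 cuts → 7 fragments:
  1–12 → 12 bp
  13–72 → 60 bp
  73–123 → 51 bp
  124–138 → 15 bp
  139–153 → 15 bp
  154–161 → 8 bp
  162–234 → 73 bp
Sorted largest to smallest: 73, 60, 51, 15, 15, 12, 8 bp.

73, 60, 51, 15, 15, 12, 8 bp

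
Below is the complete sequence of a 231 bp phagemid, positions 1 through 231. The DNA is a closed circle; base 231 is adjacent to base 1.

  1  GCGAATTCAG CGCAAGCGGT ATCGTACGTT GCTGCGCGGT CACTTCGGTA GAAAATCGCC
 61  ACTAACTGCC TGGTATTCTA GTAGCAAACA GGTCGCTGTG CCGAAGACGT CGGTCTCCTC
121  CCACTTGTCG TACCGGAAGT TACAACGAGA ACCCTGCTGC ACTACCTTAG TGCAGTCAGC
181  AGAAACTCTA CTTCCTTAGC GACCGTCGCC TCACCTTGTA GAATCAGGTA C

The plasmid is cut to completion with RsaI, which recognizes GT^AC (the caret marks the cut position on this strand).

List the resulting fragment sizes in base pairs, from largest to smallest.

106, 98, 27 bp

RsaI sites (GTAC) start at positions 24, 130, 228.
RsaI cuts after base 2 of each site, so after positions 25, 131, 229.
Circular molecule, 3 cuts → 3 fragments:
  26–131 → 106 bp
  132–229 → 98 bp
  230–231 then 1–25 → 2 + 25 = 27 bp
Sorted largest to smallest: 106, 98, 27 bp.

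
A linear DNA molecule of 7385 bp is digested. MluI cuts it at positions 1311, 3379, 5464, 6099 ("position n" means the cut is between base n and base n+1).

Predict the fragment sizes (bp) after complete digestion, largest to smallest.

Linear molecule, 4 cuts → 5 fragments:
  1311 − 0 = 1311 bp
  3379 − 1311 = 2068 bp
  5464 − 3379 = 2085 bp
  6099 − 5464 = 635 bp
  7385 − 6099 = 1286 bp
Sorted largest to smallest: 2085, 2068, 1311, 1286, 635 bp.

2085, 2068, 1311, 1286, 635 bp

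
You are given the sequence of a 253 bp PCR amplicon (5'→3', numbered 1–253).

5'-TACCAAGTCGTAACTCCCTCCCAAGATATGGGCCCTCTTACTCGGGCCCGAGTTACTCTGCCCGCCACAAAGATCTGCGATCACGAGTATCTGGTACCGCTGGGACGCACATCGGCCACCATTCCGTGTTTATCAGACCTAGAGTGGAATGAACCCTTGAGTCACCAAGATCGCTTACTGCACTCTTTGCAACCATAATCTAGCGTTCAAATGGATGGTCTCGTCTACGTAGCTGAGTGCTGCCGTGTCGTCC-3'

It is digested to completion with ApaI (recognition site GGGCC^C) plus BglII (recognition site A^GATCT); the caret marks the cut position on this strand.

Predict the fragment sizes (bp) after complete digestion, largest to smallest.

ApaI sites (GGGCCC) start at positions 30, 44.
ApaI cuts after base 5 of each site (before the last base), so after positions 34, 48.
The BglII site (AGATCT) starts at position 71.
BglII cuts after the first base of each site, so after position 71.
Combined cut positions: 34, 48, 71.
Linear molecule, 3 cuts → 4 fragments:
  1–34 → 34 bp
  35–48 → 14 bp
  49–71 → 23 bp
  72–253 → 182 bp
Sorted largest to smallest: 182, 34, 23, 14 bp.

182, 34, 23, 14 bp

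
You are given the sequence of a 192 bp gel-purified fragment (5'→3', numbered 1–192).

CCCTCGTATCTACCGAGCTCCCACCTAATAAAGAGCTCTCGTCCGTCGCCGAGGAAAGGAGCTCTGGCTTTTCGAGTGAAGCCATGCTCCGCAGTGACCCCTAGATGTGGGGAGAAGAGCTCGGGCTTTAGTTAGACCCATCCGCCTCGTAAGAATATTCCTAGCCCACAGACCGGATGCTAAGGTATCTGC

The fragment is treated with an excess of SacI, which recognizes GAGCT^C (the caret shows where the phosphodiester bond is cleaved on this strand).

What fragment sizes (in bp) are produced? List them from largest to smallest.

71, 58, 26, 19, 18 bp

SacI sites (GAGCTC) start at positions 15, 33, 59, 117.
SacI cuts after base 5 of each site (before the last base), so after positions 19, 37, 63, 121.
Linear molecule, 4 cuts → 5 fragments:
  1–19 → 19 bp
  20–37 → 18 bp
  38–63 → 26 bp
  64–121 → 58 bp
  122–192 → 71 bp
Sorted largest to smallest: 71, 58, 26, 19, 18 bp.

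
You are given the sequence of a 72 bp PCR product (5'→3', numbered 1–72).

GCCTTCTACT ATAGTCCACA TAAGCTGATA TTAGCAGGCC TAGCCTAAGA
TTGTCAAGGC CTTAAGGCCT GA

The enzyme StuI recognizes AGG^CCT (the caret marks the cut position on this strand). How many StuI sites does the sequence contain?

AGGCCT occurs starting at positions 36, 57, 65.
StuI cuts at 3 sites.

3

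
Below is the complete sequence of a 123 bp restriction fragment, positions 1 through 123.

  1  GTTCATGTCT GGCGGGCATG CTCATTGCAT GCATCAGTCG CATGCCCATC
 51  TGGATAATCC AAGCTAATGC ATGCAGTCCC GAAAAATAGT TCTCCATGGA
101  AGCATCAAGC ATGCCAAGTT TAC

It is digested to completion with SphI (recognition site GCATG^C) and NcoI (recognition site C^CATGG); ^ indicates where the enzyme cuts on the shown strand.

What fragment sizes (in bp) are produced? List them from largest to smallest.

29, 21, 20, 19, 13, 11, 10 bp

SphI sites (GCATGC) start at positions 16, 27, 40, 69, 109.
SphI cuts after base 5 of each site (before the last base), so after positions 20, 31, 44, 73, 113.
The NcoI site (CCATGG) starts at position 94.
NcoI cuts after the first base of each site, so after position 94.
Combined cut positions: 20, 31, 44, 73, 94, 113.
Linear molecule, 6 cuts → 7 fragments:
  1–20 → 20 bp
  21–31 → 11 bp
  32–44 → 13 bp
  45–73 → 29 bp
  74–94 → 21 bp
  95–113 → 19 bp
  114–123 → 10 bp
Sorted largest to smallest: 29, 21, 20, 19, 13, 11, 10 bp.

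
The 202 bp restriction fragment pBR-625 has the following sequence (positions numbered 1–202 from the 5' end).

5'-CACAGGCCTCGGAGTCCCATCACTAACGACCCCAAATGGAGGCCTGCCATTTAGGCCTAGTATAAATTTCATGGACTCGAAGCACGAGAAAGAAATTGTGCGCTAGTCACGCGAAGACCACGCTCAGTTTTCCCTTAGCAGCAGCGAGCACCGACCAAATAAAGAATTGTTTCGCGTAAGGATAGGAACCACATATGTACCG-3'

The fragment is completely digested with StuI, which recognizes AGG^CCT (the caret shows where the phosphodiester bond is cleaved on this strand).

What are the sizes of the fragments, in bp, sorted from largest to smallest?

StuI sites (AGGCCT) start at positions 4, 40, 53.
StuI cuts after base 3 of each site, so after positions 6, 42, 55.
Linear molecule, 3 cuts → 4 fragments:
  1–6 → 6 bp
  7–42 → 36 bp
  43–55 → 13 bp
  56–202 → 147 bp
Sorted largest to smallest: 147, 36, 13, 6 bp.

147, 36, 13, 6 bp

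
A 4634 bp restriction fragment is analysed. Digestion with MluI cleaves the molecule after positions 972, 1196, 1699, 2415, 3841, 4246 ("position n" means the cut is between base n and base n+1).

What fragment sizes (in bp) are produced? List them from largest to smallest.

Linear molecule, 6 cuts → 7 fragments:
  972 − 0 = 972 bp
  1196 − 972 = 224 bp
  1699 − 1196 = 503 bp
  2415 − 1699 = 716 bp
  3841 − 2415 = 1426 bp
  4246 − 3841 = 405 bp
  4634 − 4246 = 388 bp
Sorted largest to smallest: 1426, 972, 716, 503, 405, 388, 224 bp.

1426, 972, 716, 503, 405, 388, 224 bp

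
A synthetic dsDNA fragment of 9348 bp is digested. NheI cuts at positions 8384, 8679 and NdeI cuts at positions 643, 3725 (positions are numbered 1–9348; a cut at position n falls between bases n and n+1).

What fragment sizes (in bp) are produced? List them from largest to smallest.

4659, 3082, 669, 643, 295 bp

Combined cut positions (sorted): 643, 3725, 8384, 8679.
Linear molecule, 4 cuts → 5 fragments:
  643 − 0 = 643 bp
  3725 − 643 = 3082 bp
  8384 − 3725 = 4659 bp
  8679 − 8384 = 295 bp
  9348 − 8679 = 669 bp
Sorted largest to smallest: 4659, 3082, 669, 643, 295 bp.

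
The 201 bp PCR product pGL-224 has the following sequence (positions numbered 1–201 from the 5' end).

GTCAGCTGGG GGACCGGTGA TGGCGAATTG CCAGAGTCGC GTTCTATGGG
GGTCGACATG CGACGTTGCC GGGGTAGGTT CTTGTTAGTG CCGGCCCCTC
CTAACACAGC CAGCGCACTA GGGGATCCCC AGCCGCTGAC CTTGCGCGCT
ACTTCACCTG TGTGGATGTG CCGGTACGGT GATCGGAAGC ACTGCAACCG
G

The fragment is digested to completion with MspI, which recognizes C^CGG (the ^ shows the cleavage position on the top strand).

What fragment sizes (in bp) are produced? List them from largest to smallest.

MspI sites (CCGG) start at positions 14, 69, 91, 171, 198.
MspI cuts after the first base of each site, so after positions 14, 69, 91, 171, 198.
Linear molecule, 5 cuts → 6 fragments:
  1–14 → 14 bp
  15–69 → 55 bp
  70–91 → 22 bp
  92–171 → 80 bp
  172–198 → 27 bp
  199–201 → 3 bp
Sorted largest to smallest: 80, 55, 27, 22, 14, 3 bp.

80, 55, 27, 22, 14, 3 bp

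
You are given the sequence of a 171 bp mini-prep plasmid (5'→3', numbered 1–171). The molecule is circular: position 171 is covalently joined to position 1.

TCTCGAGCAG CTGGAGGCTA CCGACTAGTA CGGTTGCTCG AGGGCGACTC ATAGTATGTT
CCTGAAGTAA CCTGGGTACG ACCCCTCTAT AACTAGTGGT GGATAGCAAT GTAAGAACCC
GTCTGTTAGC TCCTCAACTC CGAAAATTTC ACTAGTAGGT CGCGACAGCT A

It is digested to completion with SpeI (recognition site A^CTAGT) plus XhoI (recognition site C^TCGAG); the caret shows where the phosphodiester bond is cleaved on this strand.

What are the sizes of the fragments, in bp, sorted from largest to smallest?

SpeI sites (ACTAGT) start at positions 24, 92, 151.
SpeI cuts after the first base of each site, so after positions 24, 92, 151.
XhoI sites (CTCGAG) start at positions 2, 37.
XhoI cuts after the first base of each site, so after positions 2, 37.
Combined cut positions: 2, 24, 37, 92, 151.
Circular molecule, 5 cuts → 5 fragments:
  3–24 → 22 bp
  25–37 → 13 bp
  38–92 → 55 bp
  93–151 → 59 bp
  152–171 then 1–2 → 20 + 2 = 22 bp
Sorted largest to smallest: 59, 55, 22, 22, 13 bp.

59, 55, 22, 22, 13 bp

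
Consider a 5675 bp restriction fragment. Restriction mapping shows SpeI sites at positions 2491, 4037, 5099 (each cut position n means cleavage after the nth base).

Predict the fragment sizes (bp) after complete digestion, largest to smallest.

Linear molecule, 3 cuts → 4 fragments:
  2491 − 0 = 2491 bp
  4037 − 2491 = 1546 bp
  5099 − 4037 = 1062 bp
  5675 − 5099 = 576 bp
Sorted largest to smallest: 2491, 1546, 1062, 576 bp.

2491, 1546, 1062, 576 bp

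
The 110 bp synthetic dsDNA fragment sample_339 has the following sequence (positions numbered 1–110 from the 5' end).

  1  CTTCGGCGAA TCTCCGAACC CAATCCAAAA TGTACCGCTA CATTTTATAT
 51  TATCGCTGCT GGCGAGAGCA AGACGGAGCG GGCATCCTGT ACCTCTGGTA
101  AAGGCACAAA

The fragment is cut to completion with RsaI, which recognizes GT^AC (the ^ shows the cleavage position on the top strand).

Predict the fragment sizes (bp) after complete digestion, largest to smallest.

57, 33, 20 bp

RsaI sites (GTAC) start at positions 32, 89.
RsaI cuts after base 2 of each site, so after positions 33, 90.
Linear molecule, 2 cuts → 3 fragments:
  1–33 → 33 bp
  34–90 → 57 bp
  91–110 → 20 bp
Sorted largest to smallest: 57, 33, 20 bp.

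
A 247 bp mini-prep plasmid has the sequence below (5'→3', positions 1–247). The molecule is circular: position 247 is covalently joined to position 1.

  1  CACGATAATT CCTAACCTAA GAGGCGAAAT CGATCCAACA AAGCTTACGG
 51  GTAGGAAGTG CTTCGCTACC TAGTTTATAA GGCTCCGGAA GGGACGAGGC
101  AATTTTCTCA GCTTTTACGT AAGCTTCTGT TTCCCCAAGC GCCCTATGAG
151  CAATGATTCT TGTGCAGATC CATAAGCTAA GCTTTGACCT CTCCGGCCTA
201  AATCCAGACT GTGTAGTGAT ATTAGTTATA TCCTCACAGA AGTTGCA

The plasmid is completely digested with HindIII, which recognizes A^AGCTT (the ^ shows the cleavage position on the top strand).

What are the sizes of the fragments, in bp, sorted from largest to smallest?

HindIII sites (AAGCTT) start at positions 41, 121, 179.
HindIII cuts after the first base of each site, so after positions 41, 121, 179.
Circular molecule, 3 cuts → 3 fragments:
  42–121 → 80 bp
  122–179 → 58 bp
  180–247 then 1–41 → 68 + 41 = 109 bp
Sorted largest to smallest: 109, 80, 58 bp.

109, 80, 58 bp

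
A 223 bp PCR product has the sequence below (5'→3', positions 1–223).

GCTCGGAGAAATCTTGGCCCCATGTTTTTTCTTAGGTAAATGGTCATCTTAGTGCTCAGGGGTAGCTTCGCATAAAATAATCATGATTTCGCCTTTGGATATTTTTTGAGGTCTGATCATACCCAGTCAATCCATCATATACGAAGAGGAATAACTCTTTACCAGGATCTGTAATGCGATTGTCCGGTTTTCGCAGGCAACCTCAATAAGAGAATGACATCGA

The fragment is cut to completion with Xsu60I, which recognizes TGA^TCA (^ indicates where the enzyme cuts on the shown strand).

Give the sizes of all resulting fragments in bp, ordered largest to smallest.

116, 107 bp

The Xsu60I site (TGATCA) starts at position 114.
Xsu60I cuts after base 3 of each site, so after position 116.
Linear molecule, 1 cut → 2 fragments:
  1–116 → 116 bp
  117–223 → 107 bp
Sorted largest to smallest: 116, 107 bp.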